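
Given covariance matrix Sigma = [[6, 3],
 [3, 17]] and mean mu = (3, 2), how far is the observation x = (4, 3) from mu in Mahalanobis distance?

Step 1 — centre the observation: (x - mu) = (1, 1).

Step 2 — invert Sigma. det(Sigma) = 6·17 - (3)² = 93.
  Sigma^{-1} = (1/det) · [[d, -b], [-b, a]] = [[0.1828, -0.0323],
 [-0.0323, 0.0645]].

Step 3 — form the quadratic (x - mu)^T · Sigma^{-1} · (x - mu):
  Sigma^{-1} · (x - mu) = (0.1505, 0.0323).
  (x - mu)^T · [Sigma^{-1} · (x - mu)] = (1)·(0.1505) + (1)·(0.0323) = 0.1828.

Step 4 — take square root: d = √(0.1828) ≈ 0.4275.

d(x, mu) = √(0.1828) ≈ 0.4275


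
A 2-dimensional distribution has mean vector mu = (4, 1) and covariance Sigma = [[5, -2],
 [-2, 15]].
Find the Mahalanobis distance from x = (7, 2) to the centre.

Step 1 — centre the observation: (x - mu) = (3, 1).

Step 2 — invert Sigma. det(Sigma) = 5·15 - (-2)² = 71.
  Sigma^{-1} = (1/det) · [[d, -b], [-b, a]] = [[0.2113, 0.0282],
 [0.0282, 0.0704]].

Step 3 — form the quadratic (x - mu)^T · Sigma^{-1} · (x - mu):
  Sigma^{-1} · (x - mu) = (0.662, 0.1549).
  (x - mu)^T · [Sigma^{-1} · (x - mu)] = (3)·(0.662) + (1)·(0.1549) = 2.1408.

Step 4 — take square root: d = √(2.1408) ≈ 1.4632.

d(x, mu) = √(2.1408) ≈ 1.4632


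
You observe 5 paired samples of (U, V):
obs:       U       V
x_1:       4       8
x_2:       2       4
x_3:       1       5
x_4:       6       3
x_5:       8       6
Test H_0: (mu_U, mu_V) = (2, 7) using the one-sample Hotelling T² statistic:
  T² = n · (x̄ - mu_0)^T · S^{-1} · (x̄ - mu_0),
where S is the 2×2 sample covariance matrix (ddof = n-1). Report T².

Step 1 — sample mean vector:
  mean(U) = (4 + 2 + 1 + 6 + 8) / 5 = 21/5 = 4.2
  mean(V) = (8 + 4 + 5 + 3 + 6) / 5 = 26/5 = 5.2
  x̄ = (4.2, 5.2),  deviation x̄ - mu_0 = (4.2, 5.2) - (2, 7) = (2.2, -1.8).

Step 2 — sample covariance matrix, S[i,j] = (1/(n-1)) · Σ_k (x_{k,i} - mean_i) · (x_{k,j} - mean_j), divisor n-1 = 4:
  S[U,U] = ((-0.2)·(-0.2) + (-2.2)·(-2.2) + (-3.2)·(-3.2) + (1.8)·(1.8) + (3.8)·(3.8)) / 4 = 32.8/4 = 8.2
  S[U,V] = ((-0.2)·(2.8) + (-2.2)·(-1.2) + (-3.2)·(-0.2) + (1.8)·(-2.2) + (3.8)·(0.8)) / 4 = 1.8/4 = 0.45
  S[V,V] = ((2.8)·(2.8) + (-1.2)·(-1.2) + (-0.2)·(-0.2) + (-2.2)·(-2.2) + (0.8)·(0.8)) / 4 = 14.8/4 = 3.7
  S = [[8.2, 0.45],
 [0.45, 3.7]].

Step 3 — invert S. det(S) = 8.2·3.7 - (0.45)² = 30.1375.
  S^{-1} = (1/det) · [[d, -b], [-b, a]] = [[0.1228, -0.0149],
 [-0.0149, 0.2721]].

Step 4 — quadratic form (x̄ - mu_0)^T · S^{-1} · (x̄ - mu_0):
  S^{-1} · (x̄ - mu_0) = (0.297, -0.5226),
  (x̄ - mu_0)^T · [...] = (2.2)·(0.297) + (-1.8)·(-0.5226) = 1.594.

Step 5 — scale by n: T² = 5 · 1.594 = 7.9701.

T² ≈ 7.9701


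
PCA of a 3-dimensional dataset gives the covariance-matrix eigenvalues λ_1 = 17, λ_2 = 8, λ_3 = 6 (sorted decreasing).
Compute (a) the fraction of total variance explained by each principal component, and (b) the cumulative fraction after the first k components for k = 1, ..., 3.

Step 1 — total variance = trace(Sigma) = Σ λ_i = 17 + 8 + 6 = 31.

Step 2 — fraction explained by component i = λ_i / Σ λ:
  PC1: 17/31 = 0.5484
  PC2: 8/31 = 0.2581
  PC3: 6/31 = 0.1935

Step 3 — cumulative fraction after k components = (λ_1 + ... + λ_k) / Σ λ:
  k = 1: 17/31 = 0.5484
  k = 2: (17 + 8)/31 = 25/31 = 0.8065
  k = 3: (17 + 8 + 6)/31 = 31/31 = 1

Summary (fraction, with percent):

explained: PC1 0.5484 (54.84%), PC2 0.2581 (25.81%), PC3 0.1935 (19.35%);  cumulative: 0.5484, 0.8065, 1


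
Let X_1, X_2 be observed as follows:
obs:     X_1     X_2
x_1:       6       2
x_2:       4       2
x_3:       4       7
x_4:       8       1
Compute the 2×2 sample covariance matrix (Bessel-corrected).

Step 1 — column means:
  mean(X_1) = (6 + 4 + 4 + 8) / 4 = 22/4 = 5.5
  mean(X_2) = (2 + 2 + 7 + 1) / 4 = 12/4 = 3

Step 2 — sample covariance S[i,j] = (1/(n-1)) · Σ_k (x_{k,i} - mean_i) · (x_{k,j} - mean_j), with n-1 = 3.
  S[X_1,X_1] = ((0.5)·(0.5) + (-1.5)·(-1.5) + (-1.5)·(-1.5) + (2.5)·(2.5)) / 3 = 11/3 = 3.6667
  S[X_1,X_2] = ((0.5)·(-1) + (-1.5)·(-1) + (-1.5)·(4) + (2.5)·(-2)) / 3 = -10/3 = -3.3333
  S[X_2,X_2] = ((-1)·(-1) + (-1)·(-1) + (4)·(4) + (-2)·(-2)) / 3 = 22/3 = 7.3333

S is symmetric (S[j,i] = S[i,j]). Assembling:

S = [[3.6667, -3.3333],
 [-3.3333, 7.3333]]


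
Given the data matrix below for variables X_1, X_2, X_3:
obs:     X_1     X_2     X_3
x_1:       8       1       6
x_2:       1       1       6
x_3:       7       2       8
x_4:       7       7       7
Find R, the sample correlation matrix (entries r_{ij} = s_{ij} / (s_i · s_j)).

Step 1 — column means:
  mean(X_1) = (8 + 1 + 7 + 7) / 4 = 23/4 = 5.75
  mean(X_2) = (1 + 1 + 2 + 7) / 4 = 11/4 = 2.75
  mean(X_3) = (6 + 6 + 8 + 7) / 4 = 27/4 = 6.75

Step 2 — sample variances and covariances s[i,j] = (1/(n-1)) · Σ_k (x_{k,i} - mean_i) · (x_{k,j} - mean_j), with n-1 = 3:
  s[X_1,X_1] = ((2.25)·(2.25) + (-4.75)·(-4.75) + (1.25)·(1.25) + (1.25)·(1.25)) / 3 = 30.75/3 = 10.25
  s[X_1,X_2] = ((2.25)·(-1.75) + (-4.75)·(-1.75) + (1.25)·(-0.75) + (1.25)·(4.25)) / 3 = 8.75/3 = 2.9167
  s[X_1,X_3] = ((2.25)·(-0.75) + (-4.75)·(-0.75) + (1.25)·(1.25) + (1.25)·(0.25)) / 3 = 3.75/3 = 1.25
  s[X_2,X_2] = ((-1.75)·(-1.75) + (-1.75)·(-1.75) + (-0.75)·(-0.75) + (4.25)·(4.25)) / 3 = 24.75/3 = 8.25
  s[X_2,X_3] = ((-1.75)·(-0.75) + (-1.75)·(-0.75) + (-0.75)·(1.25) + (4.25)·(0.25)) / 3 = 2.75/3 = 0.9167
  s[X_3,X_3] = ((-0.75)·(-0.75) + (-0.75)·(-0.75) + (1.25)·(1.25) + (0.25)·(0.25)) / 3 = 2.75/3 = 0.9167
  Sample standard deviations s_i = √(s[i,i]):
  s(X_1) = √(10.25) = 3.2016
  s(X_2) = √(8.25) = 2.8723
  s(X_3) = √(0.9167) = 0.9574

Step 3 — r_{ij} = s_{ij} / (s_i · s_j):
  r[X_1,X_1] = 1 (diagonal).
  r[X_1,X_2] = 2.9167 / (3.2016 · 2.8723) = 2.9167 / 9.1958 = 0.3172
  r[X_1,X_3] = 1.25 / (3.2016 · 0.9574) = 1.25 / 3.0653 = 0.4078
  r[X_2,X_2] = 1 (diagonal).
  r[X_2,X_3] = 0.9167 / (2.8723 · 0.9574) = 0.9167 / 2.75 = 0.3333
  r[X_3,X_3] = 1 (diagonal).

R is symmetric with unit diagonal. Assembling:

R = [[1, 0.3172, 0.4078],
 [0.3172, 1, 0.3333],
 [0.4078, 0.3333, 1]]


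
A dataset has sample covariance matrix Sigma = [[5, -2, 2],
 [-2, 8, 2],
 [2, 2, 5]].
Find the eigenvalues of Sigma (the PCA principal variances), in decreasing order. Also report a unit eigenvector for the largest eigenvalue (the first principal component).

Step 1 — characteristic polynomial p(λ) = det(λI - Sigma) = λ³ - tr·λ² + c_1·λ - det, where tr = trace, c_1 = sum of the principal 2×2 minors, det = det(Sigma):
  tr = 5 + 8 + 5 = 18,
  c_1 = (5·8 - (-2)²) + (5·5 - (2)²) + (8·5 - (2)²) = 36 + 21 + 36 = 93,
  det = 5·(8·5 - (2)²) - (-2)·((-2)·5 - (2)·(2)) + (2)·((-2)·(2) - 8·(2)) = 5·(36) - (-2)·(-14) + (2)·(-20) = 112.
  So p(λ) = λ³ - 18λ² + 93λ - 112.
Step 2 — look for an integer root (rational root theorem: any rational root is an integer divisor of 112). Testing λ = 7:
  p(7) = 343 - 882 + 651 - 112 = 0  ✓
  Dividing out (λ - 7): p(λ) = (λ - 7)(λ² - 11λ + 16).
Step 3 — remaining eigenvalues from the quadratic λ² - 11λ + 16 = 0:
  Δ = 11² - 4·16 = 121 - 64 = 57,  λ = (11 ± √57)/2 = (11 ± 7.5498)/2 ≈ 9.2749 or 1.7251.
  Sorted: λ_1 = 9.2749,  λ_2 = 7,  λ_3 = 1.7251  (check: sum = 18 = tr ✓).

Step 4 — unit eigenvector for λ_1 ≈ 9.2749: v spans the null space of (Sigma - λ_1 I), whose rows are
  r_1 = (-4.2749, -2, 2),  r_2 = (-2, -1.2749, 2),  r_3 = (2, 2, -4.2749).
  v is orthogonal to every row, so take v ∝ r_1 × r_2 = ((-2)·(2) - (2)·(-1.2749), (2)·(-2) - (-4.2749)·(2), (-4.2749)·(-1.2749) - (-2)·(-2)) ≈ (-1.4502, 4.5498, 1.4502).
  Rescale (multiply by -1 so the first nonzero entry is positive): u = (1.4502, -4.5498, -1.4502).
  ||u|| = √((1.4502)² + (-4.5498)² + (-1.4502)²) = √(24.907) ≈ 4.9907,  v_1 = u/||u|| ≈ (0.2906, -0.9117, -0.2906) (||v_1|| = 1).

λ_1 = 9.2749,  λ_2 = 7,  λ_3 = 1.7251;  v_1 ≈ (0.2906, -0.9117, -0.2906)


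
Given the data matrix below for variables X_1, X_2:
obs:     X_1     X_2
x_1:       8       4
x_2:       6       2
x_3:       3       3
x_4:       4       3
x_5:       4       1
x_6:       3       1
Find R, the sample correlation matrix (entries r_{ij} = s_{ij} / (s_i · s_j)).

Step 1 — column means:
  mean(X_1) = (8 + 6 + 3 + 4 + 4 + 3) / 6 = 28/6 = 4.6667
  mean(X_2) = (4 + 2 + 3 + 3 + 1 + 1) / 6 = 14/6 = 2.3333

Step 2 — sample variances and covariances s[i,j] = (1/(n-1)) · Σ_k (x_{k,i} - mean_i) · (x_{k,j} - mean_j), with n-1 = 5:
  s[X_1,X_1] = ((3.3333)·(3.3333) + (1.3333)·(1.3333) + (-1.6667)·(-1.6667) + (-0.6667)·(-0.6667) + (-0.6667)·(-0.6667) + (-1.6667)·(-1.6667)) / 5 = 19.3333/5 = 3.8667
  s[X_1,X_2] = ((3.3333)·(1.6667) + (1.3333)·(-0.3333) + (-1.6667)·(0.6667) + (-0.6667)·(0.6667) + (-0.6667)·(-1.3333) + (-1.6667)·(-1.3333)) / 5 = 6.6667/5 = 1.3333
  s[X_2,X_2] = ((1.6667)·(1.6667) + (-0.3333)·(-0.3333) + (0.6667)·(0.6667) + (0.6667)·(0.6667) + (-1.3333)·(-1.3333) + (-1.3333)·(-1.3333)) / 5 = 7.3333/5 = 1.4667
  Sample standard deviations s_i = √(s[i,i]):
  s(X_1) = √(3.8667) = 1.9664
  s(X_2) = √(1.4667) = 1.2111

Step 3 — r_{ij} = s_{ij} / (s_i · s_j):
  r[X_1,X_1] = 1 (diagonal).
  r[X_1,X_2] = 1.3333 / (1.9664 · 1.2111) = 1.3333 / 2.3814 = 0.5599
  r[X_2,X_2] = 1 (diagonal).

R is symmetric with unit diagonal. Assembling:

R = [[1, 0.5599],
 [0.5599, 1]]


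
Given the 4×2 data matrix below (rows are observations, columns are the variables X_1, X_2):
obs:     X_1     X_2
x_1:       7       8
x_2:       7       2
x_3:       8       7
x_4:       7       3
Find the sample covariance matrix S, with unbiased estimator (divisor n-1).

Step 1 — column means:
  mean(X_1) = (7 + 7 + 8 + 7) / 4 = 29/4 = 7.25
  mean(X_2) = (8 + 2 + 7 + 3) / 4 = 20/4 = 5

Step 2 — sample covariance S[i,j] = (1/(n-1)) · Σ_k (x_{k,i} - mean_i) · (x_{k,j} - mean_j), with n-1 = 3.
  S[X_1,X_1] = ((-0.25)·(-0.25) + (-0.25)·(-0.25) + (0.75)·(0.75) + (-0.25)·(-0.25)) / 3 = 0.75/3 = 0.25
  S[X_1,X_2] = ((-0.25)·(3) + (-0.25)·(-3) + (0.75)·(2) + (-0.25)·(-2)) / 3 = 2/3 = 0.6667
  S[X_2,X_2] = ((3)·(3) + (-3)·(-3) + (2)·(2) + (-2)·(-2)) / 3 = 26/3 = 8.6667

S is symmetric (S[j,i] = S[i,j]). Assembling:

S = [[0.25, 0.6667],
 [0.6667, 8.6667]]


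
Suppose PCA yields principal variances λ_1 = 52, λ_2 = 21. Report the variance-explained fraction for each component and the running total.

Step 1 — total variance = trace(Sigma) = Σ λ_i = 52 + 21 = 73.

Step 2 — fraction explained by component i = λ_i / Σ λ:
  PC1: 52/73 = 0.7123
  PC2: 21/73 = 0.2877

Step 3 — cumulative fraction after k components = (λ_1 + ... + λ_k) / Σ λ:
  k = 1: 52/73 = 0.7123
  k = 2: (52 + 21)/73 = 73/73 = 1

Summary (fraction, with percent):

explained: PC1 0.7123 (71.23%), PC2 0.2877 (28.77%);  cumulative: 0.7123, 1


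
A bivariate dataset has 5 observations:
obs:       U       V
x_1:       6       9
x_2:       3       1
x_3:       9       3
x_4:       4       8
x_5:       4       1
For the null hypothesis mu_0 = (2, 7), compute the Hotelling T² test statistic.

Step 1 — sample mean vector:
  mean(U) = (6 + 3 + 9 + 4 + 4) / 5 = 26/5 = 5.2
  mean(V) = (9 + 1 + 3 + 8 + 1) / 5 = 22/5 = 4.4
  x̄ = (5.2, 4.4),  deviation x̄ - mu_0 = (5.2, 4.4) - (2, 7) = (3.2, -2.6).

Step 2 — sample covariance matrix, S[i,j] = (1/(n-1)) · Σ_k (x_{k,i} - mean_i) · (x_{k,j} - mean_j), divisor n-1 = 4:
  S[U,U] = ((0.8)·(0.8) + (-2.2)·(-2.2) + (3.8)·(3.8) + (-1.2)·(-1.2) + (-1.2)·(-1.2)) / 4 = 22.8/4 = 5.7
  S[U,V] = ((0.8)·(4.6) + (-2.2)·(-3.4) + (3.8)·(-1.4) + (-1.2)·(3.6) + (-1.2)·(-3.4)) / 4 = 5.6/4 = 1.4
  S[V,V] = ((4.6)·(4.6) + (-3.4)·(-3.4) + (-1.4)·(-1.4) + (3.6)·(3.6) + (-3.4)·(-3.4)) / 4 = 59.2/4 = 14.8
  S = [[5.7, 1.4],
 [1.4, 14.8]].

Step 3 — invert S. det(S) = 5.7·14.8 - (1.4)² = 82.4.
  S^{-1} = (1/det) · [[d, -b], [-b, a]] = [[0.1796, -0.017],
 [-0.017, 0.0692]].

Step 4 — quadratic form (x̄ - mu_0)^T · S^{-1} · (x̄ - mu_0):
  S^{-1} · (x̄ - mu_0) = (0.6189, -0.2342),
  (x̄ - mu_0)^T · [...] = (3.2)·(0.6189) + (-2.6)·(-0.2342) = 2.5896.

Step 5 — scale by n: T² = 5 · 2.5896 = 12.9478.

T² ≈ 12.9478


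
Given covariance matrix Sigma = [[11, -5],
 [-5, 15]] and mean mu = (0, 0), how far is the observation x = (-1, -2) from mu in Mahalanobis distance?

Step 1 — centre the observation: (x - mu) = (-1, -2).

Step 2 — invert Sigma. det(Sigma) = 11·15 - (-5)² = 140.
  Sigma^{-1} = (1/det) · [[d, -b], [-b, a]] = [[0.1071, 0.0357],
 [0.0357, 0.0786]].

Step 3 — form the quadratic (x - mu)^T · Sigma^{-1} · (x - mu):
  Sigma^{-1} · (x - mu) = (-0.1786, -0.1929).
  (x - mu)^T · [Sigma^{-1} · (x - mu)] = (-1)·(-0.1786) + (-2)·(-0.1929) = 0.5643.

Step 4 — take square root: d = √(0.5643) ≈ 0.7512.

d(x, mu) = √(0.5643) ≈ 0.7512


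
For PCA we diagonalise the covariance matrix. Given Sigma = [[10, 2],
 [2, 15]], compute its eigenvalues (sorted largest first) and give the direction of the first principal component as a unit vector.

Step 1 — characteristic polynomial of 2×2 Sigma:
  det(Sigma - λI) = λ² - trace · λ + det = 0.
  trace = 10 + 15 = 25, det = 10·15 - (2)² = 146.
Step 2 — discriminant:
  Δ = trace² - 4·det = 625 - 584 = 41.
Step 3 — eigenvalues:
  λ = (trace ± √Δ)/2 = (25 ± 6.4031)/2,
  λ_1 = 15.7016,  λ_2 = 9.2984.

Step 4 — unit eigenvector for λ_1: solve (Sigma - λ_1 I)v = 0. First row:
  (10 - 15.7016)·v_x + (2)·v_y = 0, i.e. (-5.7016)·v_x + (2)·v_y = 0,
  so v ∝ (b, λ_1 - a) = (2, 5.7016) = u.
  ||u|| = √((2)² + (5.7016)²) = √(36.5078) ≈ 6.0422,
  v_1 = u/||u|| ≈ (0.331, 0.9436) (||v_1|| = 1).

λ_1 = 15.7016,  λ_2 = 9.2984;  v_1 ≈ (0.331, 0.9436)


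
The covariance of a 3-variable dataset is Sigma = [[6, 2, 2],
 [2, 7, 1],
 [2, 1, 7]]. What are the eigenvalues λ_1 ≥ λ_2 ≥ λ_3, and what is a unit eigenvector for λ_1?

Step 1 — characteristic polynomial p(λ) = det(λI - Sigma) = λ³ - tr·λ² + c_1·λ - det, where tr = trace, c_1 = sum of the principal 2×2 minors, det = det(Sigma):
  tr = 6 + 7 + 7 = 20,
  c_1 = (6·7 - (2)²) + (6·7 - (2)²) + (7·7 - (1)²) = 38 + 38 + 48 = 124,
  det = 6·(7·7 - (1)²) - (2)·((2)·7 - (1)·(2)) + (2)·((2)·(1) - 7·(2)) = 6·(48) - (2)·(12) + (2)·(-12) = 240.
  So p(λ) = λ³ - 20λ² + 124λ - 240.
Step 2 — look for an integer root (rational root theorem: any rational root is an integer divisor of 240). Testing λ = 4:
  p(4) = 64 - 320 + 496 - 240 = 0  ✓
  Dividing out (λ - 4): p(λ) = (λ - 4)(λ² - 16λ + 60).
Step 3 — remaining eigenvalues from the quadratic λ² - 16λ + 60 = 0:
  Δ = 16² - 4·60 = 256 - 240 = 16,  λ = (16 ± √16)/2 = (16 ± 4)/2 = 10 or 6.
  Sorted: λ_1 = 10,  λ_2 = 6,  λ_3 = 4  (check: sum = 20 = tr ✓).

Step 4 — unit eigenvector for λ_1 = 10: v spans the null space of (Sigma - λ_1 I), whose rows are
  r_1 = (-4, 2, 2),  r_2 = (2, -3, 1),  r_3 = (2, 1, -3).
  v is orthogonal to every row, so take v ∝ r_1 × r_2 = ((2)·(1) - (2)·(-3), (2)·(2) - (-4)·(1), (-4)·(-3) - (2)·(2)) = (8, 8, 8).
  Rescale (divide by 8): u = (1, 1, 1).
  ||u|| = √((1)² + (1)² + (1)²) = √(3) ≈ 1.7321,  v_1 = u/||u|| ≈ (0.5774, 0.5774, 0.5774) (||v_1|| = 1).

λ_1 = 10,  λ_2 = 6,  λ_3 = 4;  v_1 ≈ (0.5774, 0.5774, 0.5774)


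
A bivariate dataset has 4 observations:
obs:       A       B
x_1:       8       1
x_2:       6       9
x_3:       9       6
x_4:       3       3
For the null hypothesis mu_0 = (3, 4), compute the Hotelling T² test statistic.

Step 1 — sample mean vector:
  mean(A) = (8 + 6 + 9 + 3) / 4 = 26/4 = 6.5
  mean(B) = (1 + 9 + 6 + 3) / 4 = 19/4 = 4.75
  x̄ = (6.5, 4.75),  deviation x̄ - mu_0 = (6.5, 4.75) - (3, 4) = (3.5, 0.75).

Step 2 — sample covariance matrix, S[i,j] = (1/(n-1)) · Σ_k (x_{k,i} - mean_i) · (x_{k,j} - mean_j), divisor n-1 = 3:
  S[A,A] = ((1.5)·(1.5) + (-0.5)·(-0.5) + (2.5)·(2.5) + (-3.5)·(-3.5)) / 3 = 21/3 = 7
  S[A,B] = ((1.5)·(-3.75) + (-0.5)·(4.25) + (2.5)·(1.25) + (-3.5)·(-1.75)) / 3 = 1.5/3 = 0.5
  S[B,B] = ((-3.75)·(-3.75) + (4.25)·(4.25) + (1.25)·(1.25) + (-1.75)·(-1.75)) / 3 = 36.75/3 = 12.25
  S = [[7, 0.5],
 [0.5, 12.25]].

Step 3 — invert S. det(S) = 7·12.25 - (0.5)² = 85.5.
  S^{-1} = (1/det) · [[d, -b], [-b, a]] = [[0.1433, -0.0058],
 [-0.0058, 0.0819]].

Step 4 — quadratic form (x̄ - mu_0)^T · S^{-1} · (x̄ - mu_0):
  S^{-1} · (x̄ - mu_0) = (0.4971, 0.0409),
  (x̄ - mu_0)^T · [...] = (3.5)·(0.4971) + (0.75)·(0.0409) = 1.7705.

Step 5 — scale by n: T² = 4 · 1.7705 = 7.0819.

T² ≈ 7.0819


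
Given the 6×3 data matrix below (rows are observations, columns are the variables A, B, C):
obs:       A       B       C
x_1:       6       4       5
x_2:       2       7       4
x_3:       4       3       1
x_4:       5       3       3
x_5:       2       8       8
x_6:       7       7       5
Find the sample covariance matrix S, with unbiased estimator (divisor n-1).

Step 1 — column means:
  mean(A) = (6 + 2 + 4 + 5 + 2 + 7) / 6 = 26/6 = 4.3333
  mean(B) = (4 + 7 + 3 + 3 + 8 + 7) / 6 = 32/6 = 5.3333
  mean(C) = (5 + 4 + 1 + 3 + 8 + 5) / 6 = 26/6 = 4.3333

Step 2 — sample covariance S[i,j] = (1/(n-1)) · Σ_k (x_{k,i} - mean_i) · (x_{k,j} - mean_j), with n-1 = 5.
  S[A,A] = ((1.6667)·(1.6667) + (-2.3333)·(-2.3333) + (-0.3333)·(-0.3333) + (0.6667)·(0.6667) + (-2.3333)·(-2.3333) + (2.6667)·(2.6667)) / 5 = 21.3333/5 = 4.2667
  S[A,B] = ((1.6667)·(-1.3333) + (-2.3333)·(1.6667) + (-0.3333)·(-2.3333) + (0.6667)·(-2.3333) + (-2.3333)·(2.6667) + (2.6667)·(1.6667)) / 5 = -8.6667/5 = -1.7333
  S[A,C] = ((1.6667)·(0.6667) + (-2.3333)·(-0.3333) + (-0.3333)·(-3.3333) + (0.6667)·(-1.3333) + (-2.3333)·(3.6667) + (2.6667)·(0.6667)) / 5 = -4.6667/5 = -0.9333
  S[B,B] = ((-1.3333)·(-1.3333) + (1.6667)·(1.6667) + (-2.3333)·(-2.3333) + (-2.3333)·(-2.3333) + (2.6667)·(2.6667) + (1.6667)·(1.6667)) / 5 = 25.3333/5 = 5.0667
  S[B,C] = ((-1.3333)·(0.6667) + (1.6667)·(-0.3333) + (-2.3333)·(-3.3333) + (-2.3333)·(-1.3333) + (2.6667)·(3.6667) + (1.6667)·(0.6667)) / 5 = 20.3333/5 = 4.0667
  S[C,C] = ((0.6667)·(0.6667) + (-0.3333)·(-0.3333) + (-3.3333)·(-3.3333) + (-1.3333)·(-1.3333) + (3.6667)·(3.6667) + (0.6667)·(0.6667)) / 5 = 27.3333/5 = 5.4667

S is symmetric (S[j,i] = S[i,j]). Assembling:

S = [[4.2667, -1.7333, -0.9333],
 [-1.7333, 5.0667, 4.0667],
 [-0.9333, 4.0667, 5.4667]]


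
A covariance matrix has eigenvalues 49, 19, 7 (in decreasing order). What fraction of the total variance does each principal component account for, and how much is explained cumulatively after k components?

Step 1 — total variance = trace(Sigma) = Σ λ_i = 49 + 19 + 7 = 75.

Step 2 — fraction explained by component i = λ_i / Σ λ:
  PC1: 49/75 = 0.6533
  PC2: 19/75 = 0.2533
  PC3: 7/75 = 0.0933

Step 3 — cumulative fraction after k components = (λ_1 + ... + λ_k) / Σ λ:
  k = 1: 49/75 = 0.6533
  k = 2: (49 + 19)/75 = 68/75 = 0.9067
  k = 3: (49 + 19 + 7)/75 = 75/75 = 1

Summary (fraction, with percent):

explained: PC1 0.6533 (65.33%), PC2 0.2533 (25.33%), PC3 0.0933 (9.33%);  cumulative: 0.6533, 0.9067, 1


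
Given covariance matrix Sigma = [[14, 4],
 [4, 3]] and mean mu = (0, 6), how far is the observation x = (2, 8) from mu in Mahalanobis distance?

Step 1 — centre the observation: (x - mu) = (2, 2).

Step 2 — invert Sigma. det(Sigma) = 14·3 - (4)² = 26.
  Sigma^{-1} = (1/det) · [[d, -b], [-b, a]] = [[0.1154, -0.1538],
 [-0.1538, 0.5385]].

Step 3 — form the quadratic (x - mu)^T · Sigma^{-1} · (x - mu):
  Sigma^{-1} · (x - mu) = (-0.0769, 0.7692).
  (x - mu)^T · [Sigma^{-1} · (x - mu)] = (2)·(-0.0769) + (2)·(0.7692) = 1.3846.

Step 4 — take square root: d = √(1.3846) ≈ 1.1767.

d(x, mu) = √(1.3846) ≈ 1.1767


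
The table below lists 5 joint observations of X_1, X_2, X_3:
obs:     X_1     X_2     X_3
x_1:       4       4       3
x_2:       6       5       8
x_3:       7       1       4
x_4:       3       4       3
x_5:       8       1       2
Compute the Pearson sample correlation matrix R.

Step 1 — column means:
  mean(X_1) = (4 + 6 + 7 + 3 + 8) / 5 = 28/5 = 5.6
  mean(X_2) = (4 + 5 + 1 + 4 + 1) / 5 = 15/5 = 3
  mean(X_3) = (3 + 8 + 4 + 3 + 2) / 5 = 20/5 = 4

Step 2 — sample variances and covariances s[i,j] = (1/(n-1)) · Σ_k (x_{k,i} - mean_i) · (x_{k,j} - mean_j), with n-1 = 4:
  s[X_1,X_1] = ((-1.6)·(-1.6) + (0.4)·(0.4) + (1.4)·(1.4) + (-2.6)·(-2.6) + (2.4)·(2.4)) / 4 = 17.2/4 = 4.3
  s[X_1,X_2] = ((-1.6)·(1) + (0.4)·(2) + (1.4)·(-2) + (-2.6)·(1) + (2.4)·(-2)) / 4 = -11/4 = -2.75
  s[X_1,X_3] = ((-1.6)·(-1) + (0.4)·(4) + (1.4)·(0) + (-2.6)·(-1) + (2.4)·(-2)) / 4 = 1/4 = 0.25
  s[X_2,X_2] = ((1)·(1) + (2)·(2) + (-2)·(-2) + (1)·(1) + (-2)·(-2)) / 4 = 14/4 = 3.5
  s[X_2,X_3] = ((1)·(-1) + (2)·(4) + (-2)·(0) + (1)·(-1) + (-2)·(-2)) / 4 = 10/4 = 2.5
  s[X_3,X_3] = ((-1)·(-1) + (4)·(4) + (0)·(0) + (-1)·(-1) + (-2)·(-2)) / 4 = 22/4 = 5.5
  Sample standard deviations s_i = √(s[i,i]):
  s(X_1) = √(4.3) = 2.0736
  s(X_2) = √(3.5) = 1.8708
  s(X_3) = √(5.5) = 2.3452

Step 3 — r_{ij} = s_{ij} / (s_i · s_j):
  r[X_1,X_1] = 1 (diagonal).
  r[X_1,X_2] = -2.75 / (2.0736 · 1.8708) = -2.75 / 3.8794 = -0.7089
  r[X_1,X_3] = 0.25 / (2.0736 · 2.3452) = 0.25 / 4.8631 = 0.0514
  r[X_2,X_2] = 1 (diagonal).
  r[X_2,X_3] = 2.5 / (1.8708 · 2.3452) = 2.5 / 4.3875 = 0.5698
  r[X_3,X_3] = 1 (diagonal).

R is symmetric with unit diagonal. Assembling:

R = [[1, -0.7089, 0.0514],
 [-0.7089, 1, 0.5698],
 [0.0514, 0.5698, 1]]


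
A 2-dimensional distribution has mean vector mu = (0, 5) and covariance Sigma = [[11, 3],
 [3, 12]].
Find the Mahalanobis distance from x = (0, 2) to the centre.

Step 1 — centre the observation: (x - mu) = (0, -3).

Step 2 — invert Sigma. det(Sigma) = 11·12 - (3)² = 123.
  Sigma^{-1} = (1/det) · [[d, -b], [-b, a]] = [[0.0976, -0.0244],
 [-0.0244, 0.0894]].

Step 3 — form the quadratic (x - mu)^T · Sigma^{-1} · (x - mu):
  Sigma^{-1} · (x - mu) = (0.0732, -0.2683).
  (x - mu)^T · [Sigma^{-1} · (x - mu)] = (0)·(0.0732) + (-3)·(-0.2683) = 0.8049.

Step 4 — take square root: d = √(0.8049) ≈ 0.8971.

d(x, mu) = √(0.8049) ≈ 0.8971


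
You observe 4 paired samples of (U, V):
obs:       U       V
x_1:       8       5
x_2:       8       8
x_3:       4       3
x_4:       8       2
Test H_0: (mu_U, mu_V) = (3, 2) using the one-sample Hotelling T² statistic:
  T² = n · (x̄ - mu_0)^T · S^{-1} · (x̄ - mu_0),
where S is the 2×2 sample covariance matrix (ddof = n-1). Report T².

Step 1 — sample mean vector:
  mean(U) = (8 + 8 + 4 + 8) / 4 = 28/4 = 7
  mean(V) = (5 + 8 + 3 + 2) / 4 = 18/4 = 4.5
  x̄ = (7, 4.5),  deviation x̄ - mu_0 = (7, 4.5) - (3, 2) = (4, 2.5).

Step 2 — sample covariance matrix, S[i,j] = (1/(n-1)) · Σ_k (x_{k,i} - mean_i) · (x_{k,j} - mean_j), divisor n-1 = 3:
  S[U,U] = ((1)·(1) + (1)·(1) + (-3)·(-3) + (1)·(1)) / 3 = 12/3 = 4
  S[U,V] = ((1)·(0.5) + (1)·(3.5) + (-3)·(-1.5) + (1)·(-2.5)) / 3 = 6/3 = 2
  S[V,V] = ((0.5)·(0.5) + (3.5)·(3.5) + (-1.5)·(-1.5) + (-2.5)·(-2.5)) / 3 = 21/3 = 7
  S = [[4, 2],
 [2, 7]].

Step 3 — invert S. det(S) = 4·7 - (2)² = 24.
  S^{-1} = (1/det) · [[d, -b], [-b, a]] = [[0.2917, -0.0833],
 [-0.0833, 0.1667]].

Step 4 — quadratic form (x̄ - mu_0)^T · S^{-1} · (x̄ - mu_0):
  S^{-1} · (x̄ - mu_0) = (0.9583, 0.0833),
  (x̄ - mu_0)^T · [...] = (4)·(0.9583) + (2.5)·(0.0833) = 4.0417.

Step 5 — scale by n: T² = 4 · 4.0417 = 16.1667.

T² ≈ 16.1667


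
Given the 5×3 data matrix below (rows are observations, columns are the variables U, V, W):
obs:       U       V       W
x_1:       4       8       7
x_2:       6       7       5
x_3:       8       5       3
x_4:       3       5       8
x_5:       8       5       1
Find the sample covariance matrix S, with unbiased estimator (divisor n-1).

Step 1 — column means:
  mean(U) = (4 + 6 + 8 + 3 + 8) / 5 = 29/5 = 5.8
  mean(V) = (8 + 7 + 5 + 5 + 5) / 5 = 30/5 = 6
  mean(W) = (7 + 5 + 3 + 8 + 1) / 5 = 24/5 = 4.8

Step 2 — sample covariance S[i,j] = (1/(n-1)) · Σ_k (x_{k,i} - mean_i) · (x_{k,j} - mean_j), with n-1 = 4.
  S[U,U] = ((-1.8)·(-1.8) + (0.2)·(0.2) + (2.2)·(2.2) + (-2.8)·(-2.8) + (2.2)·(2.2)) / 4 = 20.8/4 = 5.2
  S[U,V] = ((-1.8)·(2) + (0.2)·(1) + (2.2)·(-1) + (-2.8)·(-1) + (2.2)·(-1)) / 4 = -5/4 = -1.25
  S[U,W] = ((-1.8)·(2.2) + (0.2)·(0.2) + (2.2)·(-1.8) + (-2.8)·(3.2) + (2.2)·(-3.8)) / 4 = -25.2/4 = -6.3
  S[V,V] = ((2)·(2) + (1)·(1) + (-1)·(-1) + (-1)·(-1) + (-1)·(-1)) / 4 = 8/4 = 2
  S[V,W] = ((2)·(2.2) + (1)·(0.2) + (-1)·(-1.8) + (-1)·(3.2) + (-1)·(-3.8)) / 4 = 7/4 = 1.75
  S[W,W] = ((2.2)·(2.2) + (0.2)·(0.2) + (-1.8)·(-1.8) + (3.2)·(3.2) + (-3.8)·(-3.8)) / 4 = 32.8/4 = 8.2

S is symmetric (S[j,i] = S[i,j]). Assembling:

S = [[5.2, -1.25, -6.3],
 [-1.25, 2, 1.75],
 [-6.3, 1.75, 8.2]]


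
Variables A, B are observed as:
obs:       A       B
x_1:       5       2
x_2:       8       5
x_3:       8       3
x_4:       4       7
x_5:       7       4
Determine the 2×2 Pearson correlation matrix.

Step 1 — column means:
  mean(A) = (5 + 8 + 8 + 4 + 7) / 5 = 32/5 = 6.4
  mean(B) = (2 + 5 + 3 + 7 + 4) / 5 = 21/5 = 4.2

Step 2 — sample variances and covariances s[i,j] = (1/(n-1)) · Σ_k (x_{k,i} - mean_i) · (x_{k,j} - mean_j), with n-1 = 4:
  s[A,A] = ((-1.4)·(-1.4) + (1.6)·(1.6) + (1.6)·(1.6) + (-2.4)·(-2.4) + (0.6)·(0.6)) / 4 = 13.2/4 = 3.3
  s[A,B] = ((-1.4)·(-2.2) + (1.6)·(0.8) + (1.6)·(-1.2) + (-2.4)·(2.8) + (0.6)·(-0.2)) / 4 = -4.4/4 = -1.1
  s[B,B] = ((-2.2)·(-2.2) + (0.8)·(0.8) + (-1.2)·(-1.2) + (2.8)·(2.8) + (-0.2)·(-0.2)) / 4 = 14.8/4 = 3.7
  Sample standard deviations s_i = √(s[i,i]):
  s(A) = √(3.3) = 1.8166
  s(B) = √(3.7) = 1.9235

Step 3 — r_{ij} = s_{ij} / (s_i · s_j):
  r[A,A] = 1 (diagonal).
  r[A,B] = -1.1 / (1.8166 · 1.9235) = -1.1 / 3.4943 = -0.3148
  r[B,B] = 1 (diagonal).

R is symmetric with unit diagonal. Assembling:

R = [[1, -0.3148],
 [-0.3148, 1]]


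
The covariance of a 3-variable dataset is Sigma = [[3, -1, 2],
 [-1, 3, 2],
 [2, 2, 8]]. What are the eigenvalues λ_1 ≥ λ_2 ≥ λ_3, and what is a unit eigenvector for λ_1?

Step 1 — characteristic polynomial p(λ) = det(λI - Sigma) = λ³ - tr·λ² + c_1·λ - det, where tr = trace, c_1 = sum of the principal 2×2 minors, det = det(Sigma):
  tr = 3 + 3 + 8 = 14,
  c_1 = (3·3 - (-1)²) + (3·8 - (2)²) + (3·8 - (2)²) = 8 + 20 + 20 = 48,
  det = 3·(3·8 - (2)²) - (-1)·((-1)·8 - (2)·(2)) + (2)·((-1)·(2) - 3·(2)) = 3·(20) - (-1)·(-12) + (2)·(-8) = 32.
  So p(λ) = λ³ - 14λ² + 48λ - 32.
Step 2 — look for an integer root (rational root theorem: any rational root is an integer divisor of 32). Testing λ = 4:
  p(4) = 64 - 224 + 192 - 32 = 0  ✓
  Dividing out (λ - 4): p(λ) = (λ - 4)(λ² - 10λ + 8).
Step 3 — remaining eigenvalues from the quadratic λ² - 10λ + 8 = 0:
  Δ = 10² - 4·8 = 100 - 32 = 68,  λ = (10 ± √68)/2 = (10 ± 8.2462)/2 ≈ 9.1231 or 0.8769.
  Sorted: λ_1 = 9.1231,  λ_2 = 4,  λ_3 = 0.8769  (check: sum = 14 = tr ✓).

Step 4 — unit eigenvector for λ_1 ≈ 9.1231: v spans the null space of (Sigma - λ_1 I), whose rows are
  r_1 = (-6.1231, -1, 2),  r_2 = (-1, -6.1231, 2),  r_3 = (2, 2, -1.1231).
  v is orthogonal to every row, so take v ∝ r_1 × r_2 = ((-1)·(2) - (2)·(-6.1231), (2)·(-1) - (-6.1231)·(2), (-6.1231)·(-6.1231) - (-1)·(-1)) ≈ (10.2462, 10.2462, 36.4924).
  Let u = (10.2462, 10.2462, 36.4924).
  ||u|| = √((10.2462)² + (10.2462)² + (36.4924)²) = √(1541.6666) ≈ 39.2641,  v_1 = u/||u|| ≈ (0.261, 0.261, 0.9294) (||v_1|| = 1).

λ_1 = 9.1231,  λ_2 = 4,  λ_3 = 0.8769;  v_1 ≈ (0.261, 0.261, 0.9294)


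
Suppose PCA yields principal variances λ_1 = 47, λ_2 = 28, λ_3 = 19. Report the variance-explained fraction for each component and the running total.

Step 1 — total variance = trace(Sigma) = Σ λ_i = 47 + 28 + 19 = 94.

Step 2 — fraction explained by component i = λ_i / Σ λ:
  PC1: 47/94 = 0.5
  PC2: 28/94 = 0.2979
  PC3: 19/94 = 0.2021

Step 3 — cumulative fraction after k components = (λ_1 + ... + λ_k) / Σ λ:
  k = 1: 47/94 = 0.5
  k = 2: (47 + 28)/94 = 75/94 = 0.7979
  k = 3: (47 + 28 + 19)/94 = 94/94 = 1

Summary (fraction, with percent):

explained: PC1 0.5 (50%), PC2 0.2979 (29.79%), PC3 0.2021 (20.21%);  cumulative: 0.5, 0.7979, 1


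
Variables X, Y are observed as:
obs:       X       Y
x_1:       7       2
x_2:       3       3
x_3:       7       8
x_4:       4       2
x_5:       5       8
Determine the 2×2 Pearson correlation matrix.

Step 1 — column means:
  mean(X) = (7 + 3 + 7 + 4 + 5) / 5 = 26/5 = 5.2
  mean(Y) = (2 + 3 + 8 + 2 + 8) / 5 = 23/5 = 4.6

Step 2 — sample variances and covariances s[i,j] = (1/(n-1)) · Σ_k (x_{k,i} - mean_i) · (x_{k,j} - mean_j), with n-1 = 4:
  s[X,X] = ((1.8)·(1.8) + (-2.2)·(-2.2) + (1.8)·(1.8) + (-1.2)·(-1.2) + (-0.2)·(-0.2)) / 4 = 12.8/4 = 3.2
  s[X,Y] = ((1.8)·(-2.6) + (-2.2)·(-1.6) + (1.8)·(3.4) + (-1.2)·(-2.6) + (-0.2)·(3.4)) / 4 = 7.4/4 = 1.85
  s[Y,Y] = ((-2.6)·(-2.6) + (-1.6)·(-1.6) + (3.4)·(3.4) + (-2.6)·(-2.6) + (3.4)·(3.4)) / 4 = 39.2/4 = 9.8
  Sample standard deviations s_i = √(s[i,i]):
  s(X) = √(3.2) = 1.7889
  s(Y) = √(9.8) = 3.1305

Step 3 — r_{ij} = s_{ij} / (s_i · s_j):
  r[X,X] = 1 (diagonal).
  r[X,Y] = 1.85 / (1.7889 · 3.1305) = 1.85 / 5.6 = 0.3304
  r[Y,Y] = 1 (diagonal).

R is symmetric with unit diagonal. Assembling:

R = [[1, 0.3304],
 [0.3304, 1]]


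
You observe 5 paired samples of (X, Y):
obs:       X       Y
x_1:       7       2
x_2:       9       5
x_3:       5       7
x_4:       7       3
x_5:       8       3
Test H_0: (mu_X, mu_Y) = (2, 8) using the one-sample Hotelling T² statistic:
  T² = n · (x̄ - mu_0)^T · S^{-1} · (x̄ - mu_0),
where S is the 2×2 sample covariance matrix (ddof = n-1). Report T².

Step 1 — sample mean vector:
  mean(X) = (7 + 9 + 5 + 7 + 8) / 5 = 36/5 = 7.2
  mean(Y) = (2 + 5 + 7 + 3 + 3) / 5 = 20/5 = 4
  x̄ = (7.2, 4),  deviation x̄ - mu_0 = (7.2, 4) - (2, 8) = (5.2, -4).

Step 2 — sample covariance matrix, S[i,j] = (1/(n-1)) · Σ_k (x_{k,i} - mean_i) · (x_{k,j} - mean_j), divisor n-1 = 4:
  S[X,X] = ((-0.2)·(-0.2) + (1.8)·(1.8) + (-2.2)·(-2.2) + (-0.2)·(-0.2) + (0.8)·(0.8)) / 4 = 8.8/4 = 2.2
  S[X,Y] = ((-0.2)·(-2) + (1.8)·(1) + (-2.2)·(3) + (-0.2)·(-1) + (0.8)·(-1)) / 4 = -5/4 = -1.25
  S[Y,Y] = ((-2)·(-2) + (1)·(1) + (3)·(3) + (-1)·(-1) + (-1)·(-1)) / 4 = 16/4 = 4
  S = [[2.2, -1.25],
 [-1.25, 4]].

Step 3 — invert S. det(S) = 2.2·4 - (-1.25)² = 7.2375.
  S^{-1} = (1/det) · [[d, -b], [-b, a]] = [[0.5527, 0.1727],
 [0.1727, 0.304]].

Step 4 — quadratic form (x̄ - mu_0)^T · S^{-1} · (x̄ - mu_0):
  S^{-1} · (x̄ - mu_0) = (2.1831, -0.3178),
  (x̄ - mu_0)^T · [...] = (5.2)·(2.1831) + (-4)·(-0.3178) = 12.6231.

Step 5 — scale by n: T² = 5 · 12.6231 = 63.1157.

T² ≈ 63.1157


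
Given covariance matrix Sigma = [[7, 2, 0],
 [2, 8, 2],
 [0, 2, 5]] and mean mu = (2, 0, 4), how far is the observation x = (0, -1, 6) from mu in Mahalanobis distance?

Step 1 — centre the observation: (x - mu) = (-2, -1, 2).

Step 2 — invert Sigma (cofactor / det for 3×3, or solve directly):
  Sigma^{-1} = [[0.1552, -0.0431, 0.0172],
 [-0.0431, 0.1509, -0.0603],
 [0.0172, -0.0603, 0.2241]].

Step 3 — form the quadratic (x - mu)^T · Sigma^{-1} · (x - mu):
  Sigma^{-1} · (x - mu) = (-0.2328, -0.1853, 0.4741).
  (x - mu)^T · [Sigma^{-1} · (x - mu)] = (-2)·(-0.2328) + (-1)·(-0.1853) + (2)·(0.4741) = 1.5991.

Step 4 — take square root: d = √(1.5991) ≈ 1.2646.

d(x, mu) = √(1.5991) ≈ 1.2646


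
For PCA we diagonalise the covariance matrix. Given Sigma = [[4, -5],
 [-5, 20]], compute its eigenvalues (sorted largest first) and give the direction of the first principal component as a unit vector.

Step 1 — characteristic polynomial of 2×2 Sigma:
  det(Sigma - λI) = λ² - trace · λ + det = 0.
  trace = 4 + 20 = 24, det = 4·20 - (-5)² = 55.
Step 2 — discriminant:
  Δ = trace² - 4·det = 576 - 220 = 356.
Step 3 — eigenvalues:
  λ = (trace ± √Δ)/2 = (24 ± 18.868)/2,
  λ_1 = 21.434,  λ_2 = 2.566.

Step 4 — unit eigenvector for λ_1: solve (Sigma - λ_1 I)v = 0. First row:
  (4 - 21.434)·v_x + (-5)·v_y = 0, i.e. (-17.434)·v_x + (-5)·v_y = 0,
  so v ∝ (b, λ_1 - a) = (-5, 17.434); multiply by -1 so the first entry is positive: u = (5, -17.434).
  ||u|| = √((5)² + (-17.434)²) = √(328.9437) ≈ 18.1368,
  v_1 = u/||u|| ≈ (0.2757, -0.9612) (||v_1|| = 1).

λ_1 = 21.434,  λ_2 = 2.566;  v_1 ≈ (0.2757, -0.9612)


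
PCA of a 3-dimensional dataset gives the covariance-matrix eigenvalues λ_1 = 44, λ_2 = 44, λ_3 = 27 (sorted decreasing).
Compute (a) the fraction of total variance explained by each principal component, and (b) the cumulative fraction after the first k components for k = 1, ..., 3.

Step 1 — total variance = trace(Sigma) = Σ λ_i = 44 + 44 + 27 = 115.

Step 2 — fraction explained by component i = λ_i / Σ λ:
  PC1: 44/115 = 0.3826
  PC2: 44/115 = 0.3826
  PC3: 27/115 = 0.2348

Step 3 — cumulative fraction after k components = (λ_1 + ... + λ_k) / Σ λ:
  k = 1: 44/115 = 0.3826
  k = 2: (44 + 44)/115 = 88/115 = 0.7652
  k = 3: (44 + 44 + 27)/115 = 115/115 = 1

Summary (fraction, with percent):

explained: PC1 0.3826 (38.26%), PC2 0.3826 (38.26%), PC3 0.2348 (23.48%);  cumulative: 0.3826, 0.7652, 1


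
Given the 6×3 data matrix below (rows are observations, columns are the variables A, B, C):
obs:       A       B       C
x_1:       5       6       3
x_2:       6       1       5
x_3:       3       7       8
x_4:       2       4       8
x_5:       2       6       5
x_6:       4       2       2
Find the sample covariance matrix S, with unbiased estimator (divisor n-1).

Step 1 — column means:
  mean(A) = (5 + 6 + 3 + 2 + 2 + 4) / 6 = 22/6 = 3.6667
  mean(B) = (6 + 1 + 7 + 4 + 6 + 2) / 6 = 26/6 = 4.3333
  mean(C) = (3 + 5 + 8 + 8 + 5 + 2) / 6 = 31/6 = 5.1667

Step 2 — sample covariance S[i,j] = (1/(n-1)) · Σ_k (x_{k,i} - mean_i) · (x_{k,j} - mean_j), with n-1 = 5.
  S[A,A] = ((1.3333)·(1.3333) + (2.3333)·(2.3333) + (-0.6667)·(-0.6667) + (-1.6667)·(-1.6667) + (-1.6667)·(-1.6667) + (0.3333)·(0.3333)) / 5 = 13.3333/5 = 2.6667
  S[A,B] = ((1.3333)·(1.6667) + (2.3333)·(-3.3333) + (-0.6667)·(2.6667) + (-1.6667)·(-0.3333) + (-1.6667)·(1.6667) + (0.3333)·(-2.3333)) / 5 = -10.3333/5 = -2.0667
  S[A,C] = ((1.3333)·(-2.1667) + (2.3333)·(-0.1667) + (-0.6667)·(2.8333) + (-1.6667)·(2.8333) + (-1.6667)·(-0.1667) + (0.3333)·(-3.1667)) / 5 = -10.6667/5 = -2.1333
  S[B,B] = ((1.6667)·(1.6667) + (-3.3333)·(-3.3333) + (2.6667)·(2.6667) + (-0.3333)·(-0.3333) + (1.6667)·(1.6667) + (-2.3333)·(-2.3333)) / 5 = 29.3333/5 = 5.8667
  S[B,C] = ((1.6667)·(-2.1667) + (-3.3333)·(-0.1667) + (2.6667)·(2.8333) + (-0.3333)·(2.8333) + (1.6667)·(-0.1667) + (-2.3333)·(-3.1667)) / 5 = 10.6667/5 = 2.1333
  S[C,C] = ((-2.1667)·(-2.1667) + (-0.1667)·(-0.1667) + (2.8333)·(2.8333) + (2.8333)·(2.8333) + (-0.1667)·(-0.1667) + (-3.1667)·(-3.1667)) / 5 = 30.8333/5 = 6.1667

S is symmetric (S[j,i] = S[i,j]). Assembling:

S = [[2.6667, -2.0667, -2.1333],
 [-2.0667, 5.8667, 2.1333],
 [-2.1333, 2.1333, 6.1667]]


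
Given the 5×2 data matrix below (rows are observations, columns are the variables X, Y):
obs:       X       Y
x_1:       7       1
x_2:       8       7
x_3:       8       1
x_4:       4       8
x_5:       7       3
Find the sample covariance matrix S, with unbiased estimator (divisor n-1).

Step 1 — column means:
  mean(X) = (7 + 8 + 8 + 4 + 7) / 5 = 34/5 = 6.8
  mean(Y) = (1 + 7 + 1 + 8 + 3) / 5 = 20/5 = 4

Step 2 — sample covariance S[i,j] = (1/(n-1)) · Σ_k (x_{k,i} - mean_i) · (x_{k,j} - mean_j), with n-1 = 4.
  S[X,X] = ((0.2)·(0.2) + (1.2)·(1.2) + (1.2)·(1.2) + (-2.8)·(-2.8) + (0.2)·(0.2)) / 4 = 10.8/4 = 2.7
  S[X,Y] = ((0.2)·(-3) + (1.2)·(3) + (1.2)·(-3) + (-2.8)·(4) + (0.2)·(-1)) / 4 = -12/4 = -3
  S[Y,Y] = ((-3)·(-3) + (3)·(3) + (-3)·(-3) + (4)·(4) + (-1)·(-1)) / 4 = 44/4 = 11

S is symmetric (S[j,i] = S[i,j]). Assembling:

S = [[2.7, -3],
 [-3, 11]]


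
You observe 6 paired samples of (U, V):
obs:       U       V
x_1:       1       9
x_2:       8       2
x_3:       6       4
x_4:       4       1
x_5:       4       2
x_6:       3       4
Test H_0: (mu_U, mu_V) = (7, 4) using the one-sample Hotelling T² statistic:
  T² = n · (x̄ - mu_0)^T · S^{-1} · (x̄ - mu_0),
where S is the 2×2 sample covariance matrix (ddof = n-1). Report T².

Step 1 — sample mean vector:
  mean(U) = (1 + 8 + 6 + 4 + 4 + 3) / 6 = 26/6 = 4.3333
  mean(V) = (9 + 2 + 4 + 1 + 2 + 4) / 6 = 22/6 = 3.6667
  x̄ = (4.3333, 3.6667),  deviation x̄ - mu_0 = (4.3333, 3.6667) - (7, 4) = (-2.6667, -0.3333).

Step 2 — sample covariance matrix, S[i,j] = (1/(n-1)) · Σ_k (x_{k,i} - mean_i) · (x_{k,j} - mean_j), divisor n-1 = 5:
  S[U,U] = ((-3.3333)·(-3.3333) + (3.6667)·(3.6667) + (1.6667)·(1.6667) + (-0.3333)·(-0.3333) + (-0.3333)·(-0.3333) + (-1.3333)·(-1.3333)) / 5 = 29.3333/5 = 5.8667
  S[U,V] = ((-3.3333)·(5.3333) + (3.6667)·(-1.6667) + (1.6667)·(0.3333) + (-0.3333)·(-2.6667) + (-0.3333)·(-1.6667) + (-1.3333)·(0.3333)) / 5 = -22.3333/5 = -4.4667
  S[V,V] = ((5.3333)·(5.3333) + (-1.6667)·(-1.6667) + (0.3333)·(0.3333) + (-2.6667)·(-2.6667) + (-1.6667)·(-1.6667) + (0.3333)·(0.3333)) / 5 = 41.3333/5 = 8.2667
  S = [[5.8667, -4.4667],
 [-4.4667, 8.2667]].

Step 3 — invert S. det(S) = 5.8667·8.2667 - (-4.4667)² = 28.5467.
  S^{-1} = (1/det) · [[d, -b], [-b, a]] = [[0.2896, 0.1565],
 [0.1565, 0.2055]].

Step 4 — quadratic form (x̄ - mu_0)^T · S^{-1} · (x̄ - mu_0):
  S^{-1} · (x̄ - mu_0) = (-0.8244, -0.4858),
  (x̄ - mu_0)^T · [...] = (-2.6667)·(-0.8244) + (-0.3333)·(-0.4858) = 2.3603.

Step 5 — scale by n: T² = 6 · 2.3603 = 14.1616.

T² ≈ 14.1616


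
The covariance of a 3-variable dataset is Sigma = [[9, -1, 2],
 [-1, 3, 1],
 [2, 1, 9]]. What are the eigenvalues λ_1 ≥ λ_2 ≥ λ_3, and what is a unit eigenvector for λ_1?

Step 1 — characteristic polynomial p(λ) = det(λI - Sigma) = λ³ - tr·λ² + c_1·λ - det, where tr = trace, c_1 = sum of the principal 2×2 minors, det = det(Sigma):
  tr = 9 + 3 + 9 = 21,
  c_1 = (9·3 - (-1)²) + (9·9 - (2)²) + (3·9 - (1)²) = 26 + 77 + 26 = 129,
  det = 9·(3·9 - (1)²) - (-1)·((-1)·9 - (1)·(2)) + (2)·((-1)·(1) - 3·(2)) = 9·(26) - (-1)·(-11) + (2)·(-7) = 209.
  So p(λ) = λ³ - 21λ² + 129λ - 209.
Step 2 — look for an integer root (rational root theorem: any rational root is an integer divisor of 209). Testing λ = 11:
  p(11) = 1331 - 2541 + 1419 - 209 = 0  ✓
  Dividing out (λ - 11): p(λ) = (λ - 11)(λ² - 10λ + 19).
Step 3 — remaining eigenvalues from the quadratic λ² - 10λ + 19 = 0:
  Δ = 10² - 4·19 = 100 - 76 = 24,  λ = (10 ± √24)/2 = (10 ± 4.899)/2 ≈ 7.4495 or 2.5505.
  Sorted: λ_1 = 11,  λ_2 = 7.4495,  λ_3 = 2.5505  (check: sum = 21 = tr ✓).

Step 4 — unit eigenvector for λ_1 = 11: v spans the null space of (Sigma - λ_1 I), whose rows are
  r_1 = (-2, -1, 2),  r_2 = (-1, -8, 1),  r_3 = (2, 1, -2).
  v is orthogonal to every row, so take v ∝ r_1 × r_2 = ((-1)·(1) - (2)·(-8), (2)·(-1) - (-2)·(1), (-2)·(-8) - (-1)·(-1)) = (15, 0, 15).
  Rescale (divide by 15): u = (1, 0, 1).
  ||u|| = √((1)² + (0)² + (1)²) = √(2) ≈ 1.4142,  v_1 = u/||u|| ≈ (0.7071, 0, 0.7071) (||v_1|| = 1).

λ_1 = 11,  λ_2 = 7.4495,  λ_3 = 2.5505;  v_1 ≈ (0.7071, 0, 0.7071)


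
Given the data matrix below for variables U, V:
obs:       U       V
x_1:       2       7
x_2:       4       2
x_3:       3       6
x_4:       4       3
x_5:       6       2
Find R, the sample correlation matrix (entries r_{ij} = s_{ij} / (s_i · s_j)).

Step 1 — column means:
  mean(U) = (2 + 4 + 3 + 4 + 6) / 5 = 19/5 = 3.8
  mean(V) = (7 + 2 + 6 + 3 + 2) / 5 = 20/5 = 4

Step 2 — sample variances and covariances s[i,j] = (1/(n-1)) · Σ_k (x_{k,i} - mean_i) · (x_{k,j} - mean_j), with n-1 = 4:
  s[U,U] = ((-1.8)·(-1.8) + (0.2)·(0.2) + (-0.8)·(-0.8) + (0.2)·(0.2) + (2.2)·(2.2)) / 4 = 8.8/4 = 2.2
  s[U,V] = ((-1.8)·(3) + (0.2)·(-2) + (-0.8)·(2) + (0.2)·(-1) + (2.2)·(-2)) / 4 = -12/4 = -3
  s[V,V] = ((3)·(3) + (-2)·(-2) + (2)·(2) + (-1)·(-1) + (-2)·(-2)) / 4 = 22/4 = 5.5
  Sample standard deviations s_i = √(s[i,i]):
  s(U) = √(2.2) = 1.4832
  s(V) = √(5.5) = 2.3452

Step 3 — r_{ij} = s_{ij} / (s_i · s_j):
  r[U,U] = 1 (diagonal).
  r[U,V] = -3 / (1.4832 · 2.3452) = -3 / 3.4785 = -0.8624
  r[V,V] = 1 (diagonal).

R is symmetric with unit diagonal. Assembling:

R = [[1, -0.8624],
 [-0.8624, 1]]
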